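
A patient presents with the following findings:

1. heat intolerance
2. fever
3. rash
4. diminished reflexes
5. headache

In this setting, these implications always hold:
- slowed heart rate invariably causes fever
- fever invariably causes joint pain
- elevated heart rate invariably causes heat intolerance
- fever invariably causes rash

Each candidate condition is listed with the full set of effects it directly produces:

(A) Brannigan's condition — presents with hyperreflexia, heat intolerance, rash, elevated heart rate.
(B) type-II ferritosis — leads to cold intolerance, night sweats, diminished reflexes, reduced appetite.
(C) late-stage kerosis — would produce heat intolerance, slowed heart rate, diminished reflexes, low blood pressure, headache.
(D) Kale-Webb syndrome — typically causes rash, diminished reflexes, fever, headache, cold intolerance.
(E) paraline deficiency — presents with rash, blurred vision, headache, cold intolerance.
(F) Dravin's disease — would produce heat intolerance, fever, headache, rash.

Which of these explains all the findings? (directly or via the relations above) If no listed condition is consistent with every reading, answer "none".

C

Per-candidate check:
(A) Brannigan's condition — heat intolerance yes; fever NO; rash yes; diminished reflexes NO; headache NO
(B) type-II ferritosis — fails on heat intolerance, fever, rash, headache (predicts cold intolerance, not heat intolerance)
(C) late-stage kerosis — heat intolerance yes; fever yes (through slowed heart rate → fever); rash yes (through slowed heart rate → fever → rash); diminished reflexes yes; headache yes
(D) Kale-Webb syndrome — heat intolerance NO; fever yes; rash yes; diminished reflexes yes; headache yes
(E) paraline deficiency — heat intolerance NO; fever NO; rash yes; diminished reflexes NO; headache yes
(F) Dravin's disease — does not account for diminished reflexes
(C) is the only candidate with no mismatches.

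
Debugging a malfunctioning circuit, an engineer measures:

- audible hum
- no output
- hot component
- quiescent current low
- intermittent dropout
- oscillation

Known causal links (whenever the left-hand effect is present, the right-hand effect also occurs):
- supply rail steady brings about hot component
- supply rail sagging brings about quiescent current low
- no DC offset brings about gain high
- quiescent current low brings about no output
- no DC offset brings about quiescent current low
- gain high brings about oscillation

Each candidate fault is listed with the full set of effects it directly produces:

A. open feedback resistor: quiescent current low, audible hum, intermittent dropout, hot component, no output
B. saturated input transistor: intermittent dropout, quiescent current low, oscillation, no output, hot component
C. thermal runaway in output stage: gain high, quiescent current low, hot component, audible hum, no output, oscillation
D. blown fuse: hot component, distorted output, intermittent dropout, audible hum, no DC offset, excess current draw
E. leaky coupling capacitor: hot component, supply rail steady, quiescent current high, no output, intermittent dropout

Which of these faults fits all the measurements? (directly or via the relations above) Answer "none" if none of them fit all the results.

D

For each candidate, compare predicted effects to what was observed:
(A) open feedback resistor — does not account for oscillation
(B) saturated input transistor — audible hum -; no output +; hot component +; quiescent current low +; intermittent dropout +; oscillation +
(C) thermal runaway in output stage — does not account for intermittent dropout
(D) blown fuse — audible hum +; no output + (by no DC offset → quiescent current low → no output); hot component +; quiescent current low + (by no DC offset → quiescent current low); intermittent dropout +; oscillation + (by no DC offset → gain high → oscillation)
(E) leaky coupling capacitor — audible hum -; no output +; hot component +; quiescent current low -; intermittent dropout +; oscillation -
Only (D) is consistent with every observation.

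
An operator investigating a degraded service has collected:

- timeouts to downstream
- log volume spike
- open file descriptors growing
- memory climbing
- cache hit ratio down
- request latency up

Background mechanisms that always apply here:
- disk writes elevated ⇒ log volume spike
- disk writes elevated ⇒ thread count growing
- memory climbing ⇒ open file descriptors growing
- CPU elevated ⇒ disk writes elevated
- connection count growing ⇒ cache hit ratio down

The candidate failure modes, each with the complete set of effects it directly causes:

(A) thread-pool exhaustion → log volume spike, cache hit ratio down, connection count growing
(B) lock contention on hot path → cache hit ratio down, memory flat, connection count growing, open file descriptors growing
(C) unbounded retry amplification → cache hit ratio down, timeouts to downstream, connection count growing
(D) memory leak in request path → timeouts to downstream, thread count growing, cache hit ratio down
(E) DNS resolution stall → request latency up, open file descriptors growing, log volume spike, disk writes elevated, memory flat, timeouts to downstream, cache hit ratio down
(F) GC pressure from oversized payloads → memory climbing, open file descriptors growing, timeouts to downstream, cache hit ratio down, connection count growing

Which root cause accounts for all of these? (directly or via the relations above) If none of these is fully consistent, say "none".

none

For each candidate, compare predicted effects to what was observed:
(A) thread-pool exhaustion — timeouts to downstream NO; log volume spike yes; open file descriptors growing NO; memory climbing NO; cache hit ratio down yes; request latency up NO
(B) lock contention on hot path — timeouts to downstream NO; log volume spike NO; open file descriptors growing yes; memory climbing NO; cache hit ratio down yes; request latency up NO
(C) unbounded retry amplification — timeouts to downstream yes; log volume spike NO; open file descriptors growing NO; memory climbing NO; cache hit ratio down yes; request latency up NO
(D) memory leak in request path — does not account for log volume spike, open file descriptors growing, memory climbing, request latency up
(E) DNS resolution stall — timeouts to downstream yes; log volume spike yes; open file descriptors growing yes; memory climbing NO; cache hit ratio down yes; request latency up yes
(F) GC pressure from oversized payloads — does not account for log volume spike, request latency up
None of the listed candidates fits everything.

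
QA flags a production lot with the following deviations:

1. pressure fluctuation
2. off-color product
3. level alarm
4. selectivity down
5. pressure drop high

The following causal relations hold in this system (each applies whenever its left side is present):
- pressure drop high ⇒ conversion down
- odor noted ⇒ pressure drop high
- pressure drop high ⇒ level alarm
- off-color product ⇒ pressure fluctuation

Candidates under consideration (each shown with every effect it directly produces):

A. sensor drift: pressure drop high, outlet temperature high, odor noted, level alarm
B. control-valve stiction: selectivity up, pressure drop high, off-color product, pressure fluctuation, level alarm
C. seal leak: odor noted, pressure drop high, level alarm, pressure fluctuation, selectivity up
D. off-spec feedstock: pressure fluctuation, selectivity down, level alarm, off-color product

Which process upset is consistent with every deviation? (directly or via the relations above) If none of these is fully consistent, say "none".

none

Checking each candidate against the observations:
(A) sensor drift — pressure fluctuation NO; off-color product NO; level alarm yes; selectivity down NO; pressure drop high yes
(B) control-valve stiction — fails on selectivity down (predicts selectivity up, not selectivity down)
(C) seal leak — fails on off-color product, selectivity down (predicts selectivity up, not selectivity down)
(D) off-spec feedstock — pressure fluctuation yes; off-color product yes; level alarm yes; selectivity down yes; pressure drop high NO
None of the listed candidates fits everything.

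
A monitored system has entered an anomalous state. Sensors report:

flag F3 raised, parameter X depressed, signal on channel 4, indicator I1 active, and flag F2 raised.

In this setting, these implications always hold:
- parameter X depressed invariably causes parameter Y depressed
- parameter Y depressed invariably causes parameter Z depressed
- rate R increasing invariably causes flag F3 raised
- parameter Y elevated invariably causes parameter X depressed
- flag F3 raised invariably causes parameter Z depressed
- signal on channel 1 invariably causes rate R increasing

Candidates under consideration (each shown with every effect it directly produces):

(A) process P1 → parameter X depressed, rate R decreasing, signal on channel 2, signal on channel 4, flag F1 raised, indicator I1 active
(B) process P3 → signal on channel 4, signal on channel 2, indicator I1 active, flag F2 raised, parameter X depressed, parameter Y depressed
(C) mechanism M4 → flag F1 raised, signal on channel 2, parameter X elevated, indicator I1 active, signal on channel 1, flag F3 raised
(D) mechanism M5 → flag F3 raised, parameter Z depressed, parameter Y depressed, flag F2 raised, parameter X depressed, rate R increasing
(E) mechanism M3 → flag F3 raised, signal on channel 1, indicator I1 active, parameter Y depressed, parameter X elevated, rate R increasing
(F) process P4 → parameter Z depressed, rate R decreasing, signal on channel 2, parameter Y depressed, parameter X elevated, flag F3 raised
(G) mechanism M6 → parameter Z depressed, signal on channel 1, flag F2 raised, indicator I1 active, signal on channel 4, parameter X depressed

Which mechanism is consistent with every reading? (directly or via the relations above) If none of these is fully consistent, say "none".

Testing each hypothesis:
(A) process P1 — does not account for flag F3 raised, flag F2 raised
(B) process P3 — flag F3 raised ✗; parameter X depressed ✓; signal on channel 4 ✓; indicator I1 active ✓; flag F2 raised ✓
(C) mechanism M4 — fails on parameter X depressed, signal on channel 4, flag F2 raised (predicts parameter X elevated, not parameter X depressed)
(D) mechanism M5 — does not account for signal on channel 4, indicator I1 active
(E) mechanism M3 — flag F3 raised ✓; parameter X depressed ✗; signal on channel 4 ✗; indicator I1 active ✓; flag F2 raised ✗
(F) process P4 — flag F3 raised ✓; parameter X depressed ✗; signal on channel 4 ✗; indicator I1 active ✗; flag F2 raised ✗
(G) mechanism M6 — flag F3 raised ✓ (by signal on channel 1 → rate R increasing → flag F3 raised); parameter X depressed ✓; signal on channel 4 ✓; indicator I1 active ✓; flag F2 raised ✓
Only (G) is consistent with every observation.

G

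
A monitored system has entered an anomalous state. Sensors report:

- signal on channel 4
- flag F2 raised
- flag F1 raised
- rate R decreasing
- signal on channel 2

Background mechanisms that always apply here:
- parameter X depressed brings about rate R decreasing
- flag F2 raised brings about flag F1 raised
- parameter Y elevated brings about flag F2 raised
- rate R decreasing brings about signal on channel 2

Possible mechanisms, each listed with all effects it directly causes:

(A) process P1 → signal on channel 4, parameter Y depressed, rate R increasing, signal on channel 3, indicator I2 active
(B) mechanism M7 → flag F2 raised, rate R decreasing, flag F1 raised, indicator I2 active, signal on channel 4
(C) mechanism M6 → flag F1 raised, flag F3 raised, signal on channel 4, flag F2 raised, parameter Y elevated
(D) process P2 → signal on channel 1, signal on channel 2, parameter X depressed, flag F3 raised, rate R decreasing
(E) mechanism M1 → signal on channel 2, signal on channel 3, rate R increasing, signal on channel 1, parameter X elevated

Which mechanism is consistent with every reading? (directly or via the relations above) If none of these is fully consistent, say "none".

B

Testing each hypothesis:
(A) process P1 — fails on flag F2 raised, flag F1 raised, rate R decreasing, signal on channel 2 (predicts rate R increasing, not rate R decreasing)
(B) mechanism M7 — signal on channel 4 match; flag F2 raised match; flag F1 raised match; rate R decreasing match; signal on channel 2 match (via rate R decreasing → signal on channel 2)
(C) mechanism M6 — does not account for rate R decreasing, signal on channel 2
(D) process P2 — signal on channel 4 miss; flag F2 raised miss; flag F1 raised miss; rate R decreasing match; signal on channel 2 match
(E) mechanism M1 — signal on channel 4 miss; flag F2 raised miss; flag F1 raised miss; rate R decreasing miss; signal on channel 2 match
Only (B) is consistent with every observation.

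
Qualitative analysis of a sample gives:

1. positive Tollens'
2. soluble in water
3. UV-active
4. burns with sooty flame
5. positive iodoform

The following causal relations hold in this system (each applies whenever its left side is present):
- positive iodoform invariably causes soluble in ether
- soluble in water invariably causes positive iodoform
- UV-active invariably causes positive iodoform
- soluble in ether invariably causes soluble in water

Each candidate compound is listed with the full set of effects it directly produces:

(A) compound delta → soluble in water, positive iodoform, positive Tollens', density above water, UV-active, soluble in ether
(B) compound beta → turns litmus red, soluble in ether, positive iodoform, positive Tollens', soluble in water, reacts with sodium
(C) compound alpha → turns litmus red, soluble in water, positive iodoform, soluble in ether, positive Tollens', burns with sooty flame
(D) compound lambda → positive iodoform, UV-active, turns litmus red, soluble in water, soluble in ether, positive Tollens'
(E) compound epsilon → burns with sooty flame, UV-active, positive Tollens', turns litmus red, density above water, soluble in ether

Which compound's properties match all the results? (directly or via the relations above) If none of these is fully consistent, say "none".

E

For each candidate, compare predicted effects to what was observed:
(A) compound delta — does not account for burns with sooty flame
(B) compound beta — does not account for UV-active, burns with sooty flame
(C) compound alpha — does not account for UV-active
(D) compound lambda — does not account for burns with sooty flame
(E) compound epsilon — accounts for every observation (soluble in water through soluble in ether → soluble in water)
(E) is the only candidate with no mismatches.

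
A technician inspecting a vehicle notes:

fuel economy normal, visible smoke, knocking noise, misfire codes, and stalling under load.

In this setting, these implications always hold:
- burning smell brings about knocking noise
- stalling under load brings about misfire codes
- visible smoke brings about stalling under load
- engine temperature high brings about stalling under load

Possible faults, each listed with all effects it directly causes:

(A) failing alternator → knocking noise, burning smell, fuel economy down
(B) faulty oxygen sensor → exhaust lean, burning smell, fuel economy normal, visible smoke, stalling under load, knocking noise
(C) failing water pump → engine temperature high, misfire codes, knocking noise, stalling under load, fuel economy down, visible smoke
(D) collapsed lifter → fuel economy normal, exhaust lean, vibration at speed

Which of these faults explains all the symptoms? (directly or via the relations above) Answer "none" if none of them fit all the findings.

B

Testing each hypothesis:
(A) failing alternator — fails on fuel economy normal, visible smoke, misfire codes, stalling under load (predicts fuel economy down, not fuel economy normal)
(B) faulty oxygen sensor — fuel economy normal match; visible smoke match; knocking noise match; misfire codes match (through stalling under load → misfire codes); stalling under load match
(C) failing water pump — fuel economy normal miss; visible smoke match; knocking noise match; misfire codes match; stalling under load match
(D) collapsed lifter — fuel economy normal match; visible smoke miss; knocking noise miss; misfire codes miss; stalling under load miss
(B) is the only candidate with no mismatches.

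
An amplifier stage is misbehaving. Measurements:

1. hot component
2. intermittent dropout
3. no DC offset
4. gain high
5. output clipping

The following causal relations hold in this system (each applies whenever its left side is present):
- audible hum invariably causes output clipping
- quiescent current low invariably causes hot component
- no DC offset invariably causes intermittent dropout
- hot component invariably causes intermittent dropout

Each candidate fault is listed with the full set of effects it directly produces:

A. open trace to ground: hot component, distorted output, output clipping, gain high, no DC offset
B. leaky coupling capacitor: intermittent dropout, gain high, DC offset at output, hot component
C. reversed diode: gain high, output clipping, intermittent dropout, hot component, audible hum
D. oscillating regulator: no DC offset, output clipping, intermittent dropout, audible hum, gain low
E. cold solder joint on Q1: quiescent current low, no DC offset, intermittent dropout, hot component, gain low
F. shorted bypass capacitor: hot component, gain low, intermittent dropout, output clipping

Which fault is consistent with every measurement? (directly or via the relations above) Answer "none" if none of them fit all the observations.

For each candidate, compare predicted effects to what was observed:
(A) open trace to ground — accounts for every observation (intermittent dropout by hot component → intermittent dropout)
(B) leaky coupling capacitor — hot component +; intermittent dropout +; no DC offset -; gain high +; output clipping -
(C) reversed diode — hot component +; intermittent dropout +; no DC offset -; gain high +; output clipping +
(D) oscillating regulator — hot component -; intermittent dropout +; no DC offset +; gain high -; output clipping +
(E) cold solder joint on Q1 — fails on gain high, output clipping (predicts gain low, not gain high)
(F) shorted bypass capacitor — hot component +; intermittent dropout +; no DC offset -; gain high -; output clipping +
Only (A) is consistent with every observation.

A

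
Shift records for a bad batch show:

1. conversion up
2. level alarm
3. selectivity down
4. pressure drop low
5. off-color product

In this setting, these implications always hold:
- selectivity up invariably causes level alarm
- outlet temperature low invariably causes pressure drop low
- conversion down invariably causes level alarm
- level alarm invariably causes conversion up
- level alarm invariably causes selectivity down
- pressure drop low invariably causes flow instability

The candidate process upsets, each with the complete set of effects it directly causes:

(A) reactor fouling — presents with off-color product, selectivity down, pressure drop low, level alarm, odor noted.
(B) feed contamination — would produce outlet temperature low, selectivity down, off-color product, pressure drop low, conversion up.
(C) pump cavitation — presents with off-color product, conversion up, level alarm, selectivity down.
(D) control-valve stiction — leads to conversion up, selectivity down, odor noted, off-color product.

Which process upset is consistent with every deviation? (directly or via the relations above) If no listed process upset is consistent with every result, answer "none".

Per-candidate check:
(A) reactor fouling — accounts for every observation (conversion up through level alarm → conversion up)
(B) feed contamination — does not account for level alarm
(C) pump cavitation — does not account for pressure drop low
(D) control-valve stiction — conversion up +; level alarm -; selectivity down +; pressure drop low -; off-color product +
(A) is the only candidate with no mismatches.

A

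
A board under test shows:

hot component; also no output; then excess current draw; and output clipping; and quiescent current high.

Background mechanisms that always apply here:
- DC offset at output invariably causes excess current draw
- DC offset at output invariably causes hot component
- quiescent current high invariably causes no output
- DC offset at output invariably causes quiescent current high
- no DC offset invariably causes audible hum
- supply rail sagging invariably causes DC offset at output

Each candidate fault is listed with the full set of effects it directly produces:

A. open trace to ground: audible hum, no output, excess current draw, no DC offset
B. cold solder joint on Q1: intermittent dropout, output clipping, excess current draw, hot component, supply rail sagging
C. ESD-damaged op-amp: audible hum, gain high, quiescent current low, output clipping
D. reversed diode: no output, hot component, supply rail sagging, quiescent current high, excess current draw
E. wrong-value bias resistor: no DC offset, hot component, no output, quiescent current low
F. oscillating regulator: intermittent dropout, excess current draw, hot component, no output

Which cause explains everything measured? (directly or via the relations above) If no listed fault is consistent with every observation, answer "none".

B

Per-candidate check:
(A) open trace to ground — does not account for hot component, output clipping, quiescent current high
(B) cold solder joint on Q1 — hot component +; no output + (through supply rail sagging → DC offset at output → quiescent current high → no output); excess current draw +; output clipping +; quiescent current high + (through supply rail sagging → DC offset at output → quiescent current high)
(C) ESD-damaged op-amp — hot component -; no output -; excess current draw -; output clipping +; quiescent current high -
(D) reversed diode — hot component +; no output +; excess current draw +; output clipping -; quiescent current high +
(E) wrong-value bias resistor — hot component +; no output +; excess current draw -; output clipping -; quiescent current high -
(F) oscillating regulator — hot component +; no output +; excess current draw +; output clipping -; quiescent current high -
Only (B) is consistent with every observation.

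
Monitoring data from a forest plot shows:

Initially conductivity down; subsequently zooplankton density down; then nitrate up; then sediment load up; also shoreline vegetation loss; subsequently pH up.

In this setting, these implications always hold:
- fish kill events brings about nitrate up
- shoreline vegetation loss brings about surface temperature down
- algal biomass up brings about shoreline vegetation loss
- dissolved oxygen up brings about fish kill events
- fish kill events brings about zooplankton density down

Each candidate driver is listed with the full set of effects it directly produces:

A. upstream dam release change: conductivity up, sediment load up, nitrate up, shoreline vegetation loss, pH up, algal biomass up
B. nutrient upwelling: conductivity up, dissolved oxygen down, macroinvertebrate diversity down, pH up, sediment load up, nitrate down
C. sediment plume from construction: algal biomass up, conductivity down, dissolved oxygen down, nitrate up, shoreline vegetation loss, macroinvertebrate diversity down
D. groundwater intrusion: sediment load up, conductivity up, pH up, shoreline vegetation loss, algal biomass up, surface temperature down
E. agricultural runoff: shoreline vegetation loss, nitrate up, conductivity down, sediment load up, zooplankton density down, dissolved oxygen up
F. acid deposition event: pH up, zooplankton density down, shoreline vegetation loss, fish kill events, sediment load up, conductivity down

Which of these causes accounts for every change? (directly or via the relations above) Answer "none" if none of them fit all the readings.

For each candidate, compare predicted effects to what was observed:
(A) upstream dam release change — fails on conductivity down, zooplankton density down (predicts conductivity up, not conductivity down)
(B) nutrient upwelling — conductivity down NO; zooplankton density down NO; nitrate up NO; sediment load up yes; shoreline vegetation loss NO; pH up yes
(C) sediment plume from construction — does not account for zooplankton density down, sediment load up, pH up
(D) groundwater intrusion — conductivity down NO; zooplankton density down NO; nitrate up NO; sediment load up yes; shoreline vegetation loss yes; pH up yes
(E) agricultural runoff — does not account for pH up
(F) acid deposition event — conductivity down yes; zooplankton density down yes; nitrate up yes (by fish kill events → nitrate up); sediment load up yes; shoreline vegetation loss yes; pH up yes
Only (F) is consistent with every observation.

F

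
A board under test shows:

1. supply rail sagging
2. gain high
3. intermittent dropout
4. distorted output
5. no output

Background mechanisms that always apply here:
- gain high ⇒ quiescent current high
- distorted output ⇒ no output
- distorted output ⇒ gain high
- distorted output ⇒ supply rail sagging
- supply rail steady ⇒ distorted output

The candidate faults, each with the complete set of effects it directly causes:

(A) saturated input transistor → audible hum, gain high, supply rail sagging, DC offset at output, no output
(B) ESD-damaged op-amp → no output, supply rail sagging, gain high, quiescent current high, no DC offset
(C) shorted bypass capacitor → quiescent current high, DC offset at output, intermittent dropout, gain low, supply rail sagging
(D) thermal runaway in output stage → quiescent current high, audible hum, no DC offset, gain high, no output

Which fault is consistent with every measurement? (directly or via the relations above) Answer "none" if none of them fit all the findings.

none

Testing each hypothesis:
(A) saturated input transistor — does not account for intermittent dropout, distorted output
(B) ESD-damaged op-amp — supply rail sagging ✓; gain high ✓; intermittent dropout ✗; distorted output ✗; no output ✓
(C) shorted bypass capacitor — fails on gain high, distorted output, no output (predicts gain low, not gain high)
(D) thermal runaway in output stage — does not account for supply rail sagging, intermittent dropout, distorted output
None of the listed candidates fits everything.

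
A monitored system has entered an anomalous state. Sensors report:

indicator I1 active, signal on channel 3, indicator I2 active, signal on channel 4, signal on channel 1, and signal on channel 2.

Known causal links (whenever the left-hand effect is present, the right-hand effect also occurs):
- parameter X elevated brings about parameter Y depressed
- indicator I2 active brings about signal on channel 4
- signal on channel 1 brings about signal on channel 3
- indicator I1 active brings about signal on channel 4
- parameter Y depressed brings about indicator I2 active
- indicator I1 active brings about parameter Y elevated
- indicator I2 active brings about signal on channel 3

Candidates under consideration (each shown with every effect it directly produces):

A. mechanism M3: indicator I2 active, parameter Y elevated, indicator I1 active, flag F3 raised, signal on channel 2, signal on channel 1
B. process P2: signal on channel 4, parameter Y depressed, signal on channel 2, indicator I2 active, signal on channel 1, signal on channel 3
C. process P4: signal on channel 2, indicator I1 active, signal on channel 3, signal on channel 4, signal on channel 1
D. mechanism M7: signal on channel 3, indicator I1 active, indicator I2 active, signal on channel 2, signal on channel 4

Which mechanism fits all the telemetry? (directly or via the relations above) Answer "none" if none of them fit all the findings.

A

Checking each candidate against the observations:
(A) mechanism M3 — accounts for every observation (signal on channel 3 via signal on channel 1 → signal on channel 3)
(B) process P2 — does not account for indicator I1 active
(C) process P4 — does not account for indicator I2 active
(D) mechanism M7 — indicator I1 active match; signal on channel 3 match; indicator I2 active match; signal on channel 4 match; signal on channel 1 miss; signal on channel 2 match
Only (A) is consistent with every observation.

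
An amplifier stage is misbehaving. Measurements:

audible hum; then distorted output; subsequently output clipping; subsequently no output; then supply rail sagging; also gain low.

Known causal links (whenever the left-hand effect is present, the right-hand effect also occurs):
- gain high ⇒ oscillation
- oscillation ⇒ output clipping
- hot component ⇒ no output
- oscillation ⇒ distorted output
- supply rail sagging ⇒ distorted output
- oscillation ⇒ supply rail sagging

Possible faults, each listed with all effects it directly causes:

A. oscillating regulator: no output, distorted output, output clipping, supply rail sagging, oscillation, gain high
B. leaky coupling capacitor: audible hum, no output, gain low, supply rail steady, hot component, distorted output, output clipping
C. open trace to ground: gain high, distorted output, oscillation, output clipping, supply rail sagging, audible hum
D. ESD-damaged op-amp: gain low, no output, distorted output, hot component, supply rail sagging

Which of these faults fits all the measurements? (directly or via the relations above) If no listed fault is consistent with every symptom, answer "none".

none

Per-candidate check:
(A) oscillating regulator — fails on audible hum, gain low (predicts gain high, not gain low)
(B) leaky coupling capacitor — audible hum +; distorted output +; output clipping +; no output +; supply rail sagging -; gain low +
(C) open trace to ground — audible hum +; distorted output +; output clipping +; no output -; supply rail sagging +; gain low -
(D) ESD-damaged op-amp — audible hum -; distorted output +; output clipping -; no output +; supply rail sagging +; gain low +
None of the listed candidates fits everything.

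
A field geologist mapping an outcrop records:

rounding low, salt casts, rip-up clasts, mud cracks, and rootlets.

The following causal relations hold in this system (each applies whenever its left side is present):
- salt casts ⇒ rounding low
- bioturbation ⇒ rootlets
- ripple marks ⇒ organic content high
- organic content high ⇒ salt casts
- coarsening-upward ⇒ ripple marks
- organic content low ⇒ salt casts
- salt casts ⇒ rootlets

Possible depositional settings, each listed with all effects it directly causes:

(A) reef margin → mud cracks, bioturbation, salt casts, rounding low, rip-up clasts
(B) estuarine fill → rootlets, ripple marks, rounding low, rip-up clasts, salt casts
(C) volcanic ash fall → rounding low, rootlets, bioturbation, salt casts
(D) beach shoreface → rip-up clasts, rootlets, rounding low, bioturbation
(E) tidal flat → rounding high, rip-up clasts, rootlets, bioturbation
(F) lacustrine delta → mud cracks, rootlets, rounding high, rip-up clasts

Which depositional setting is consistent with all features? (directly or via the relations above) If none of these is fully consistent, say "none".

A

Checking each candidate against the observations:
(A) reef margin — accounts for every observation (rootlets by bioturbation → rootlets)
(B) estuarine fill — rounding low match; salt casts match; rip-up clasts match; mud cracks miss; rootlets match
(C) volcanic ash fall — does not account for rip-up clasts, mud cracks
(D) beach shoreface — rounding low match; salt casts miss; rip-up clasts match; mud cracks miss; rootlets match
(E) tidal flat — fails on rounding low, salt casts, mud cracks (predicts rounding high, not rounding low)
(F) lacustrine delta — fails on rounding low, salt casts (predicts rounding high, not rounding low)
(A) alone accounts for all the evidence.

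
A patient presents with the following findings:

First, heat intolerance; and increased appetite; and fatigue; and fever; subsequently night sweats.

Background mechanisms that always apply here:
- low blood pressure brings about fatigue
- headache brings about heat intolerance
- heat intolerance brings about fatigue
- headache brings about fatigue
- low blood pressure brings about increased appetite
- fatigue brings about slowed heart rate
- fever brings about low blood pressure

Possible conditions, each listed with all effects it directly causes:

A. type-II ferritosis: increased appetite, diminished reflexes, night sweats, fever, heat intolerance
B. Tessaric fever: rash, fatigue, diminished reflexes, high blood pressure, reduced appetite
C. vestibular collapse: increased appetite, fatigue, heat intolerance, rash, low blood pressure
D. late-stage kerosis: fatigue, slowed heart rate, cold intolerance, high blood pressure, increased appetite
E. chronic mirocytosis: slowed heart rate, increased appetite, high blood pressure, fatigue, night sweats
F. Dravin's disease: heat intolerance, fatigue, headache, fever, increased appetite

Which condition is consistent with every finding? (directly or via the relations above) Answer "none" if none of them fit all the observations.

Testing each hypothesis:
(A) type-II ferritosis — heat intolerance +; increased appetite +; fatigue + (via heat intolerance → fatigue); fever +; night sweats +
(B) Tessaric fever — heat intolerance -; increased appetite -; fatigue +; fever -; night sweats -
(C) vestibular collapse — does not account for fever, night sweats
(D) late-stage kerosis — heat intolerance -; increased appetite +; fatigue +; fever -; night sweats -
(E) chronic mirocytosis — does not account for heat intolerance, fever
(F) Dravin's disease — heat intolerance +; increased appetite +; fatigue +; fever +; night sweats -
(A) alone accounts for all the evidence.

A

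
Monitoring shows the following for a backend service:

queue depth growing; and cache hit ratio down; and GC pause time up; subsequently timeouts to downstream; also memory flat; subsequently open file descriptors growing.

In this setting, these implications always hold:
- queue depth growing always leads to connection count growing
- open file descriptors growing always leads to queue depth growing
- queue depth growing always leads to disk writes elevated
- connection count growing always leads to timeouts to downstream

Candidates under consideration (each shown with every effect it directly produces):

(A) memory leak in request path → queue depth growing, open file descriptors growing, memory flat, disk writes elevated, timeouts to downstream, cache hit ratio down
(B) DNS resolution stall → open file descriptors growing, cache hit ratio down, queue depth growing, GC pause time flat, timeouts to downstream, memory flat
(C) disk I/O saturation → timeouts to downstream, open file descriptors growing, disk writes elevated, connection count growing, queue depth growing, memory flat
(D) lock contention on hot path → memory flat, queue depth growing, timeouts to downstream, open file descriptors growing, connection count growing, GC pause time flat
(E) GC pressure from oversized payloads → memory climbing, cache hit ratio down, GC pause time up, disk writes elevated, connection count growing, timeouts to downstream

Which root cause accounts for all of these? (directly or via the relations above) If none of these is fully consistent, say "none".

Testing each hypothesis:
(A) memory leak in request path — does not account for GC pause time up
(B) DNS resolution stall — queue depth growing match; cache hit ratio down match; GC pause time up miss; timeouts to downstream match; memory flat match; open file descriptors growing match
(C) disk I/O saturation — queue depth growing match; cache hit ratio down miss; GC pause time up miss; timeouts to downstream match; memory flat match; open file descriptors growing match
(D) lock contention on hot path — queue depth growing match; cache hit ratio down miss; GC pause time up miss; timeouts to downstream match; memory flat match; open file descriptors growing match
(E) GC pressure from oversized payloads — queue depth growing miss; cache hit ratio down match; GC pause time up match; timeouts to downstream match; memory flat miss; open file descriptors growing miss
No candidate is consistent with all observations.

none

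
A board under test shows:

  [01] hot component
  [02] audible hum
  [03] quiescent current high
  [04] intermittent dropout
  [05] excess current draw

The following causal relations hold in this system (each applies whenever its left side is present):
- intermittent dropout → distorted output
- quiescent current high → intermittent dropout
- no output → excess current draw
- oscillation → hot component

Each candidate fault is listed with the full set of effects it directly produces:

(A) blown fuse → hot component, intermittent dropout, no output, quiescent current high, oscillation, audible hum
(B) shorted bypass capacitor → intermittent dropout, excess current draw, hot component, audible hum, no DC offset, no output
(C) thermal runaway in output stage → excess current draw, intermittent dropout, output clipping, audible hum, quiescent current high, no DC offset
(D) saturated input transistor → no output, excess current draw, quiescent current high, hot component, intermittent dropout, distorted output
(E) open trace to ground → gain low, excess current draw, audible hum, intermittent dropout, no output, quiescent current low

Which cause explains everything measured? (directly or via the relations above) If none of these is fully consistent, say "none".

A

Per-candidate check:
(A) blown fuse — hot component +; audible hum +; quiescent current high +; intermittent dropout +; excess current draw + (through no output → excess current draw)
(B) shorted bypass capacitor — does not account for quiescent current high
(C) thermal runaway in output stage — does not account for hot component
(D) saturated input transistor — hot component +; audible hum -; quiescent current high +; intermittent dropout +; excess current draw +
(E) open trace to ground — fails on hot component, quiescent current high (predicts quiescent current low, not quiescent current high)
(A) is the only candidate with no mismatches.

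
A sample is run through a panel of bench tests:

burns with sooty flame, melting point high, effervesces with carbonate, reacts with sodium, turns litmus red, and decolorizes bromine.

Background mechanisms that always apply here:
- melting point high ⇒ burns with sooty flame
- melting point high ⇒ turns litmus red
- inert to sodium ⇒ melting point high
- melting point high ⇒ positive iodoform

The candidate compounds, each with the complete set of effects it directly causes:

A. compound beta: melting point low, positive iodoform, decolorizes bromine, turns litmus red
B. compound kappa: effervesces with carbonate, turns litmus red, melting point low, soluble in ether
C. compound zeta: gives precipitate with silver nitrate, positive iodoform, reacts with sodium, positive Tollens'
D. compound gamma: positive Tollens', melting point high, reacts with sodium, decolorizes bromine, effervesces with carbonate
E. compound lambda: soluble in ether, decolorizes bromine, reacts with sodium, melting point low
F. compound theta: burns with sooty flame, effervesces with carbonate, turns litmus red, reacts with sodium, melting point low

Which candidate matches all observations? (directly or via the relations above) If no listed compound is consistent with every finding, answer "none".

D

Checking each candidate against the observations:
(A) compound beta — burns with sooty flame -; melting point high -; effervesces with carbonate -; reacts with sodium -; turns litmus red +; decolorizes bromine +
(B) compound kappa — burns with sooty flame -; melting point high -; effervesces with carbonate +; reacts with sodium -; turns litmus red +; decolorizes bromine -
(C) compound zeta — does not account for burns with sooty flame, melting point high, effervesces with carbonate, turns litmus red, decolorizes bromine
(D) compound gamma — burns with sooty flame + (through melting point high → burns with sooty flame); melting point high +; effervesces with carbonate +; reacts with sodium +; turns litmus red + (through melting point high → turns litmus red); decolorizes bromine +
(E) compound lambda — burns with sooty flame -; melting point high -; effervesces with carbonate -; reacts with sodium +; turns litmus red -; decolorizes bromine +
(F) compound theta — burns with sooty flame +; melting point high -; effervesces with carbonate +; reacts with sodium +; turns litmus red +; decolorizes bromine -
Only (D) is consistent with every observation.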